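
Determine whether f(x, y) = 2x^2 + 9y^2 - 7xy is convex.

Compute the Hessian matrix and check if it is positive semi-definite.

f(x,y) = 2x^2 + 9y^2 - 7xy
Hessian H = [[4, -7], [-7, 18]]
trace(H) = 22, det(H) = 23
Eigenvalues: (22 +/- sqrt(392)) / 2 = 20.9, 1.101
Since both eigenvalues > 0, f is convex.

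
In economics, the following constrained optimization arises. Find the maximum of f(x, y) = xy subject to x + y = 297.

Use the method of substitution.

Substitute y = 297 - x into f(x,y) = xy:
g(x) = x(297 - x) = 297x - x^2
g'(x) = 297 - 2x = 0  =>  x = 297/2
y = 297 - 297/2 = 297/2
Maximum value = (297/2) * (297/2) = 88209/4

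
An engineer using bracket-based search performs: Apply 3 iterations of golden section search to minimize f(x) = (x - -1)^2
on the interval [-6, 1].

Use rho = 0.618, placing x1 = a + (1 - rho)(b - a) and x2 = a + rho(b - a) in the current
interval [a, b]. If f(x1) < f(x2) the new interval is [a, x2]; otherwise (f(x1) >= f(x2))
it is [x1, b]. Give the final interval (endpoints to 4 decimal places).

Golden section search for min of f(x) = (x - -1)^2 on [-6, 1].
Each step: x1 = a + (1 - rho)(b - a), x2 = a + rho(b - a); if f(x1) < f(x2) keep [a, x2], otherwise keep [x1, b].
Step 1: [-6.0000, 1.0000], x1=-3.3260 (f=5.4103), x2=-1.6740 (f=0.4543); f(x1) > f(x2) => keep [-3.3260, 1.0000]
Step 2: [-3.3260, 1.0000], x1=-1.6735 (f=0.4536), x2=-0.6525 (f=0.1207); f(x1) > f(x2) => keep [-1.6735, 1.0000]
Step 3: [-1.6735, 1.0000], x1=-0.6522 (f=0.1210), x2=-0.0213 (f=0.9579); f(x1) < f(x2) => keep [-1.6735, -0.0213]
Final interval: [-1.6735, -0.0213]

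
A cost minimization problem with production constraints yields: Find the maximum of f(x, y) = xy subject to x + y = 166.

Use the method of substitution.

Substitute y = 166 - x into f(x,y) = xy:
g(x) = x(166 - x) = 166x - x^2
g'(x) = 166 - 2x = 0  =>  x = 83
y = 166 - 83 = 83
Maximum value = 83 * 83 = 6889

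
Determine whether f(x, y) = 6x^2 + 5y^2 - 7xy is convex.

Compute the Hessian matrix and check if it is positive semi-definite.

f(x,y) = 6x^2 + 5y^2 - 7xy
Hessian H = [[12, -7], [-7, 10]]
trace(H) = 22, det(H) = 71
Eigenvalues: (22 +/- sqrt(200)) / 2 = 18.07, 3.929
Since both eigenvalues > 0, f is convex.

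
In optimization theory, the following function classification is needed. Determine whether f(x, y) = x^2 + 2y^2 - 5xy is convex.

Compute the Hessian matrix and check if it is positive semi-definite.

f(x,y) = x^2 + 2y^2 - 5xy
Hessian H = [[2, -5], [-5, 4]]
trace(H) = 6, det(H) = -17
Eigenvalues: (6 +/- sqrt(104)) / 2 = 8.099, -2.099
Since not both eigenvalues positive, f is neither convex nor concave.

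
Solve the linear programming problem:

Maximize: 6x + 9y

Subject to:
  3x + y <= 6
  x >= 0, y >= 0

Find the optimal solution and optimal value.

The feasible region has vertices at [(0, 0), (2, 0), (0, 6)].
Checking objective 6x + 9y at each vertex:
  (0, 0): 6*0 + 9*0 = 0
  (2, 0): 6*2 + 9*0 = 12
  (0, 6): 6*0 + 9*6 = 54
Maximum is 54 at (0, 6).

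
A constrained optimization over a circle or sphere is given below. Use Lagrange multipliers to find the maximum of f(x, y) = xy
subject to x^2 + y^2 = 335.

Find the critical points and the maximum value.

Lagrange conditions: y = 2*lambda*x and x = 2*lambda*y
If x = 0 then y = 0, violating the constraint, so x, y != 0.
Dividing: y/x = x/y => x^2 = y^2 => y = x or y = -x
Constraint: 2x^2 = 335 => x^2 = 335/2 => x = +/-sqrt(335/2)
Critical points: (sqrt(335/2), sqrt(335/2)), (-sqrt(335/2), -sqrt(335/2)), (sqrt(335/2), -sqrt(335/2)), (-sqrt(335/2), sqrt(335/2))
  y = x:  xy = x^2 = 335/2  at (sqrt(335/2), sqrt(335/2)) and (-sqrt(335/2), -sqrt(335/2))
  y = -x: xy = -x^2 = -335/2 at (sqrt(335/2), -sqrt(335/2)) and (-sqrt(335/2), sqrt(335/2))
Maximum xy = 335/2 at (sqrt(335/2), sqrt(335/2)) and (-sqrt(335/2), -sqrt(335/2))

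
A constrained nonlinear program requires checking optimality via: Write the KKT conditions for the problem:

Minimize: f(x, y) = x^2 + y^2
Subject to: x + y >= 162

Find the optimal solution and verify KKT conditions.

KKT conditions for min x^2 + y^2 s.t. x + y >= 162:
Stationarity: 2x = mu, 2y = mu
So x = y = mu/2.
Complementary slackness: mu*(x + y - 162) = 0
Primal feasibility: x + y >= 162; dual feasibility: mu >= 0
If mu = 0 then x = y = 0, but 0 + 0 < 162 is infeasible, so the constraint is active.
Constraint active: x + y = 2*(mu/2) = 162 => mu = 162
x = y = 81, f = 13122
Verify: stationarity 2*81 = 162 = mu; primal 81 + 81 = 162 >= 162; dual mu = 162 >= 0; complementary slackness 162*(162 - 162) = 0. All KKT conditions hold.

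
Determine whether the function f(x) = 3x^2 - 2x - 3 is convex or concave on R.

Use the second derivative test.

f(x) = 3x^2 - 2x - 3
f'(x) = 6x - 2
f''(x) = 6
Since f''(x) = 6 > 0 for all x, f is convex on R.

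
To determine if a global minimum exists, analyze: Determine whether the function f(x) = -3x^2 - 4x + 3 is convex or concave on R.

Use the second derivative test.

f(x) = -3x^2 - 4x + 3
f'(x) = -6x - 4
f''(x) = -6
Since f''(x) = -6 < 0 for all x, f is concave on R.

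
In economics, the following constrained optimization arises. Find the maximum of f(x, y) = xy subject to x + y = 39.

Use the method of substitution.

Substitute y = 39 - x into f(x,y) = xy:
g(x) = x(39 - x) = 39x - x^2
g'(x) = 39 - 2x = 0  =>  x = 39/2
y = 39 - 39/2 = 39/2
Maximum value = (39/2) * (39/2) = 1521/4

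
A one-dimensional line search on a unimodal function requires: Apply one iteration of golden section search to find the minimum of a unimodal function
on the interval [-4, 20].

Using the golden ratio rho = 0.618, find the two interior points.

Golden section search on [-4, 20].
Golden ratio rho = 0.618 (approx).
Interior points:
  x_1 = -4 + (1-0.618)*24 = 5.1680
  x_2 = -4 + 0.618*24 = 10.8320
Compare f(x_1) and f(x_2) to determine which subinterval to keep.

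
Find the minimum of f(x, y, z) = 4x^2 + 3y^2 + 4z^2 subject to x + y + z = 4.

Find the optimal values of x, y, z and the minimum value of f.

Using Lagrange multipliers on f = 4x^2 + 3y^2 + 4z^2 with constraint x + y + z = 4:
Conditions: 2*4*x = lambda, 2*3*y = lambda, 2*4*z = lambda
So x = lambda/8, y = lambda/6, z = lambda/8
Substituting into constraint: lambda * (5/12) = 4
lambda = 48/5
x = 6/5, y = 8/5, z = 6/5
Minimum value = 96/5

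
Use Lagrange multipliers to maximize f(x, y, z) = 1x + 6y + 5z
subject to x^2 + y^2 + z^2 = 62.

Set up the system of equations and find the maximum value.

Lagrange conditions: 1 = 2*lambda*x, 6 = 2*lambda*y, 5 = 2*lambda*z
So x:1 = y:6 = z:5, i.e. x = 1t, y = 6t, z = 5t
Constraint: t^2*(1^2 + 6^2 + 5^2) = 62
  t^2 * 62 = 62  =>  t = sqrt(1)
Maximum = 1*1t + 6*6t + 5*5t = 62*sqrt(1) = 62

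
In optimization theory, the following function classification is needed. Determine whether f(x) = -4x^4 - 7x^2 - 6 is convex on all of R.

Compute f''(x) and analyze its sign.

f(x) = -4x^4 - 7x^2 - 6
f'(x) = -16x^3 + -14x
f''(x) = -48x^2 + -14
f''(x) = -48x^2 + -14 <= -14 < 0 for all x
Therefore, f is concave on R.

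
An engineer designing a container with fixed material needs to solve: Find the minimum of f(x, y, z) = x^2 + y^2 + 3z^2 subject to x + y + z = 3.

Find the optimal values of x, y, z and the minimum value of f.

Using Lagrange multipliers on f = x^2 + y^2 + 3z^2 with constraint x + y + z = 3:
Conditions: 2*1*x = lambda, 2*1*y = lambda, 2*3*z = lambda
So x = lambda/2, y = lambda/2, z = lambda/6
Substituting into constraint: lambda * (7/6) = 3
lambda = 18/7
x = 9/7, y = 9/7, z = 3/7
Minimum value = 27/7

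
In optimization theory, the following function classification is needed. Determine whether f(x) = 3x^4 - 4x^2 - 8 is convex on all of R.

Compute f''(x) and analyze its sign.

f(x) = 3x^4 - 4x^2 - 8
f'(x) = 12x^3 + -8x
f''(x) = 36x^2 + -8
f''(0) = -8 < 0, so not convex near x = 0
Therefore, f is not globally convex on R.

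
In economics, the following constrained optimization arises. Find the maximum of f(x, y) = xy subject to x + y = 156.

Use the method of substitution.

Substitute y = 156 - x into f(x,y) = xy:
g(x) = x(156 - x) = 156x - x^2
g'(x) = 156 - 2x = 0  =>  x = 78
y = 156 - 78 = 78
Maximum value = 78 * 78 = 6084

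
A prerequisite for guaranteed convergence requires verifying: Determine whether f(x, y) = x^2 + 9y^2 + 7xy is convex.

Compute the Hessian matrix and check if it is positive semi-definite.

f(x,y) = x^2 + 9y^2 + 7xy
Hessian H = [[2, 7], [7, 18]]
trace(H) = 20, det(H) = -13
Eigenvalues: (20 +/- sqrt(452)) / 2 = 20.63, -0.6301
Since not both eigenvalues positive, f is neither convex nor concave.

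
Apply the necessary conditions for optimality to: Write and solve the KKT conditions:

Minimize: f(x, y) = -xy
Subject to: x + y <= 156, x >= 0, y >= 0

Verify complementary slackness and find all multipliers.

Problem: min -xy s.t. x + y <= 156 (multiplier lambda), x >= 0 (mu_x), y >= 0 (mu_y)
KKT stationarity: -y + lambda - mu_x = 0, -x + lambda - mu_y = 0, with lambda, mu_x, mu_y >= 0
Complementary slackness: lambda*(x + y - 156) = 0, mu_x*x = 0, mu_y*y = 0
If lambda = 0: y = -mu_x <= 0 and x = -mu_y <= 0 force x = y = 0 with f = 0; but x = y = 78 is feasible with f = -6084 < 0, so this is not the minimum. Hence lambda > 0 and x + y = 156.
Try x > 0, y > 0 (so mu_x = mu_y = 0): y = lambda, x = lambda => x = y = lambda
x + y = 156 => 2*lambda = 156 => lambda = 78
x* = y* = 78 > 0, consistent with mu_x = mu_y = 0.
(Any feasible point with x = 0 or y = 0 has f = 0 > -6084, so the minimum is not on those boundaries.)
min(-xy) = -6084 (i.e. max xy = 6084)
Multipliers: lambda = 78, mu_x = 0, mu_y = 0
Complementary slackness: lambda*(x + y - 156) = 78*(78 + 78 - 156) = 0, mu_x*x = 0*78 = 0, mu_y*y = 0*78 = 0. Satisfied.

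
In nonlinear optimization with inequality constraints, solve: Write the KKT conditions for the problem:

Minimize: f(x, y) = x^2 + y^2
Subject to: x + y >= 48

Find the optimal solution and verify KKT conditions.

KKT conditions for min x^2 + y^2 s.t. x + y >= 48:
Stationarity: 2x = mu, 2y = mu
So x = y = mu/2.
Complementary slackness: mu*(x + y - 48) = 0
Primal feasibility: x + y >= 48; dual feasibility: mu >= 0
If mu = 0 then x = y = 0, but 0 + 0 < 48 is infeasible, so the constraint is active.
Constraint active: x + y = 2*(mu/2) = 48 => mu = 48
x = y = 24, f = 1152
Verify: stationarity 2*24 = 48 = mu; primal 24 + 24 = 48 >= 48; dual mu = 48 >= 0; complementary slackness 48*(48 - 48) = 0. All KKT conditions hold.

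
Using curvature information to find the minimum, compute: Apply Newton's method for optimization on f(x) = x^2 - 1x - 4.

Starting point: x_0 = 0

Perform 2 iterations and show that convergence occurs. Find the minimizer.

f(x) = x^2 - 1x - 4, f'(x) = 2x + (-1), f''(x) = 2
Step 1: f'(0) = -1, x_1 = 0 - -1/2 = 1/2
Step 2: f'(1/2) = 0, x_2 = 1/2 (converged)
Newton's method converges in 1 step for quadratics.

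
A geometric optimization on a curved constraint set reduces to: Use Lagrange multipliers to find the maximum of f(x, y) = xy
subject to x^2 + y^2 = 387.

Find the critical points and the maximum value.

Lagrange conditions: y = 2*lambda*x and x = 2*lambda*y
If x = 0 then y = 0, violating the constraint, so x, y != 0.
Dividing: y/x = x/y => x^2 = y^2 => y = x or y = -x
Constraint: 2x^2 = 387 => x^2 = 387/2 => x = +/-sqrt(387/2)
Critical points: (sqrt(387/2), sqrt(387/2)), (-sqrt(387/2), -sqrt(387/2)), (sqrt(387/2), -sqrt(387/2)), (-sqrt(387/2), sqrt(387/2))
  y = x:  xy = x^2 = 387/2  at (sqrt(387/2), sqrt(387/2)) and (-sqrt(387/2), -sqrt(387/2))
  y = -x: xy = -x^2 = -387/2 at (sqrt(387/2), -sqrt(387/2)) and (-sqrt(387/2), sqrt(387/2))
Maximum xy = 387/2 at (sqrt(387/2), sqrt(387/2)) and (-sqrt(387/2), -sqrt(387/2))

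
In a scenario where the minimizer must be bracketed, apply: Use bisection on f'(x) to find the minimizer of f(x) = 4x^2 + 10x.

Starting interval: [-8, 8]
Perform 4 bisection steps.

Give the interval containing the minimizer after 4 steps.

Finding critical point of f(x) = 4x^2 + 10x using bisection on f'(x) = 8x + 10.
f'(x) = 0 when x = -5/4.
Starting interval: [-8, 8]
Step 1: mid = 0, f'(mid) = 10, new interval = [-8, 0]
Step 2: mid = -4, f'(mid) = -22, new interval = [-4, 0]
Step 3: mid = -2, f'(mid) = -6, new interval = [-2, 0]
Step 4: mid = -1, f'(mid) = 2, new interval = [-2, -1]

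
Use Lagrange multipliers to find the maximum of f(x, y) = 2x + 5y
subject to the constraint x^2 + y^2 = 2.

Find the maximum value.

Set up Lagrange conditions: grad f = lambda * grad g
  2 = 2*lambda*x
  5 = 2*lambda*y
From these: x/y = 2/5, so x = 2t, y = 5t for some t.
Substitute into constraint: (2t)^2 + (5t)^2 = 2
  t^2 * 29 = 2
  t = sqrt(2/29)
Maximum = 2*x + 5*y = (2^2 + 5^2)*t = 29 * sqrt(2/29) = sqrt(58)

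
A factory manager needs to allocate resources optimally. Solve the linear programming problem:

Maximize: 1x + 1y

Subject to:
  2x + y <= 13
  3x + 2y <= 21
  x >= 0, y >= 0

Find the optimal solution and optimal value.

Feasible vertices: (0, 0), (0, 21/2), (5, 3), (13/2, 0)
Objective 1x + 1y at each:
  (0, 0): 0
  (0, 21/2): 21/2
  (5, 3): 8
  (13/2, 0): 13/2
Maximum is 21/2 at (0, 21/2).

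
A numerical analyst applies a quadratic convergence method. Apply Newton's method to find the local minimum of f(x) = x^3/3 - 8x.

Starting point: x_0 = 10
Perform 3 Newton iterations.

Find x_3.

f(x) = x^3/3 - 8x
f'(x) = x^2 - 8, f''(x) = 2x
Newton update: x_{n+1} = x_n - (x_n^2 - 8)/(2*x_n)
Step 1: x_0 = 10, f'=92, f''=20, x_1 = 27/5
Step 2: x_1 = 27/5, f'=529/25, f''=54/5, x_2 = 929/270
Step 3: x_2 = 929/270, f'=279841/72900, f''=929/135, x_3 = 1446241/501660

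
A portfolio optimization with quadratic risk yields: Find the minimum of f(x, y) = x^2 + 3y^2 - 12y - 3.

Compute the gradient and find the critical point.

f(x,y) = x^2 + 3y^2 - 12y - 3
df/dx = 2x + (0) = 0  =>  x = 0
df/dy = 6y + (-12) = 0  =>  y = 2
f(0, 2) = 1*(0)^2 + 3*(2)^2 + -12*(2) + -3 = -15
Hessian is diagonal with entries 2, 6 > 0, so this is a minimum.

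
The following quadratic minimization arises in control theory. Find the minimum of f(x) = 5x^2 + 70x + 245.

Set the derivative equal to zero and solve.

f(x) = 5x^2 + 70x + 245
f'(x) = 10x + (70) = 0
x = -70/10 = -7
f(-7) = 0
Since f''(x) = 10 > 0, this is a minimum.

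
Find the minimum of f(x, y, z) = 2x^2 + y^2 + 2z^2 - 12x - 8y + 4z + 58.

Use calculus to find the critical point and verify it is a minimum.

f(x,y,z) = 2x^2 + y^2 + 2z^2 - 12x - 8y + 4z + 58
df/dx = 4x + (-12) = 0 => x = 3
df/dy = 2y + (-8) = 0 => y = 4
df/dz = 4z + (4) = 0 => z = -1
f(3,4,-1) = 2*(3)^2 + 1*(4)^2 + 2*(-1)^2 + -12*(3) + -8*(4) + 4*(-1) + 58 = 22
Hessian is diagonal with entries 4, 2, 4 > 0, confirmed minimum.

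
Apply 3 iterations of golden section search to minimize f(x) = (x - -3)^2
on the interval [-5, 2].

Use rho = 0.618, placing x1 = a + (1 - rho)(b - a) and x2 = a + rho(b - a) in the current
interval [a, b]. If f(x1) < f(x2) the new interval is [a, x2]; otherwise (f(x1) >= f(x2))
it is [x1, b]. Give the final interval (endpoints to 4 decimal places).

Golden section search for min of f(x) = (x - -3)^2 on [-5, 2].
Each step: x1 = a + (1 - rho)(b - a), x2 = a + rho(b - a); if f(x1) < f(x2) keep [a, x2], otherwise keep [x1, b].
Step 1: [-5.0000, 2.0000], x1=-2.3260 (f=0.4543), x2=-0.6740 (f=5.4103); f(x1) < f(x2) => keep [-5.0000, -0.6740]
Step 2: [-5.0000, -0.6740], x1=-3.3475 (f=0.1207), x2=-2.3265 (f=0.4536); f(x1) < f(x2) => keep [-5.0000, -2.3265]
Step 3: [-5.0000, -2.3265], x1=-3.9787 (f=0.9579), x2=-3.3478 (f=0.1210); f(x1) > f(x2) => keep [-3.9787, -2.3265]
Final interval: [-3.9787, -2.3265]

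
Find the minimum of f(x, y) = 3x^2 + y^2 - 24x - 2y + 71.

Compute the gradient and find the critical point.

f(x,y) = 3x^2 + y^2 - 24x - 2y + 71
df/dx = 6x + (-24) = 0  =>  x = 4
df/dy = 2y + (-2) = 0  =>  y = 1
f(4, 1) = 3*(4)^2 + 1*(1)^2 + -24*(4) + -2*(1) + 71 = 22
Hessian is diagonal with entries 6, 2 > 0, so this is a minimum.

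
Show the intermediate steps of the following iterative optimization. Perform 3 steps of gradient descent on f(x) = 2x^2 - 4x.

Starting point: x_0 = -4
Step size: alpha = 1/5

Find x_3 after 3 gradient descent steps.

f(x) = 2x^2 - 4x, f'(x) = 4x + (-4)
Step 1: f'(-4) = -20, x_1 = -4 - 1/5 * -20 = 0
Step 2: f'(0) = -4, x_2 = 0 - 1/5 * -4 = 4/5
Step 3: f'(4/5) = -4/5, x_3 = 4/5 - 1/5 * -4/5 = 24/25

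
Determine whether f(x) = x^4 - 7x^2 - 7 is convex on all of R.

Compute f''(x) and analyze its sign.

f(x) = x^4 - 7x^2 - 7
f'(x) = 4x^3 + -14x
f''(x) = 12x^2 + -14
f''(0) = -14 < 0, so not convex near x = 0
Therefore, f is not globally convex on R.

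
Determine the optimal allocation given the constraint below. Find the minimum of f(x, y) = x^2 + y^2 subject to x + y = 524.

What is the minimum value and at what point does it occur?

Substitute y = 524 - x into f(x,y) = x^2 + y^2:
g(x) = x^2 + (524 - x)^2 = 2x^2 - 1048x + 274576
g'(x) = 4x - 1048 = 0  =>  x = 262
y = 524 - 262 = 262
Minimum value = 262^2 + 262^2 = 137288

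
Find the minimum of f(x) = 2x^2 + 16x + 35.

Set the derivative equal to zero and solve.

f(x) = 2x^2 + 16x + 35
f'(x) = 4x + (16) = 0
x = -16/4 = -4
f(-4) = 3
Since f''(x) = 4 > 0, this is a minimum.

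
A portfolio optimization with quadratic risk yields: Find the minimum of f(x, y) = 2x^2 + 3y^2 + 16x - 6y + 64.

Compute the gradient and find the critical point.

f(x,y) = 2x^2 + 3y^2 + 16x - 6y + 64
df/dx = 4x + (16) = 0  =>  x = -4
df/dy = 6y + (-6) = 0  =>  y = 1
f(-4, 1) = 2*(-4)^2 + 3*(1)^2 + 16*(-4) + -6*(1) + 64 = 29
Hessian is diagonal with entries 4, 6 > 0, so this is a minimum.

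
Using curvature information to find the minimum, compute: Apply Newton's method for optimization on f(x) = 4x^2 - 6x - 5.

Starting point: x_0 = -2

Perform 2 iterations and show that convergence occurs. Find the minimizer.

f(x) = 4x^2 - 6x - 5, f'(x) = 8x + (-6), f''(x) = 8
Step 1: f'(-2) = -22, x_1 = -2 - -22/8 = 3/4
Step 2: f'(3/4) = 0, x_2 = 3/4 (converged)
Newton's method converges in 1 step for quadratics.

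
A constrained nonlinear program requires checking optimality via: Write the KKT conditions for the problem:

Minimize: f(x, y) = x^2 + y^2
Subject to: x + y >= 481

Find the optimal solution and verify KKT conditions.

KKT conditions for min x^2 + y^2 s.t. x + y >= 481:
Stationarity: 2x = mu, 2y = mu
So x = y = mu/2.
Complementary slackness: mu*(x + y - 481) = 0
Primal feasibility: x + y >= 481; dual feasibility: mu >= 0
If mu = 0 then x = y = 0, but 0 + 0 < 481 is infeasible, so the constraint is active.
Constraint active: x + y = 2*(mu/2) = 481 => mu = 481
x = y = 481/2, f = 231361/2
Verify: stationarity 2*(481/2) = 481 = mu; primal 481/2 + 481/2 = 481 >= 481; dual mu = 481 >= 0; complementary slackness 481*(481 - 481) = 0. All KKT conditions hold.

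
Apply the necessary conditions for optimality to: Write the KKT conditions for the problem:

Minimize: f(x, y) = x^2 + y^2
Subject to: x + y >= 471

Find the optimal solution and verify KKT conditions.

KKT conditions for min x^2 + y^2 s.t. x + y >= 471:
Stationarity: 2x = mu, 2y = mu
So x = y = mu/2.
Complementary slackness: mu*(x + y - 471) = 0
Primal feasibility: x + y >= 471; dual feasibility: mu >= 0
If mu = 0 then x = y = 0, but 0 + 0 < 471 is infeasible, so the constraint is active.
Constraint active: x + y = 2*(mu/2) = 471 => mu = 471
x = y = 471/2, f = 221841/2
Verify: stationarity 2*(471/2) = 471 = mu; primal 471/2 + 471/2 = 471 >= 471; dual mu = 471 >= 0; complementary slackness 471*(471 - 471) = 0. All KKT conditions hold.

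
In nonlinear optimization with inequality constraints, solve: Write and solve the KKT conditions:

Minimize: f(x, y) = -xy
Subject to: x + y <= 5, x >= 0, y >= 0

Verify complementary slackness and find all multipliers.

Problem: min -xy s.t. x + y <= 5 (multiplier lambda), x >= 0 (mu_x), y >= 0 (mu_y)
KKT stationarity: -y + lambda - mu_x = 0, -x + lambda - mu_y = 0, with lambda, mu_x, mu_y >= 0
Complementary slackness: lambda*(x + y - 5) = 0, mu_x*x = 0, mu_y*y = 0
If lambda = 0: y = -mu_x <= 0 and x = -mu_y <= 0 force x = y = 0 with f = 0; but x = y = 5/2 is feasible with f = -25/4 < 0, so this is not the minimum. Hence lambda > 0 and x + y = 5.
Try x > 0, y > 0 (so mu_x = mu_y = 0): y = lambda, x = lambda => x = y = lambda
x + y = 5 => 2*lambda = 5 => lambda = 5/2
x* = y* = 5/2 > 0, consistent with mu_x = mu_y = 0.
(Any feasible point with x = 0 or y = 0 has f = 0 > -25/4, so the minimum is not on those boundaries.)
min(-xy) = -25/4 (i.e. max xy = 25/4)
Multipliers: lambda = 5/2, mu_x = 0, mu_y = 0
Complementary slackness: lambda*(x + y - 5) = 5/2*(5/2 + 5/2 - 5) = 0, mu_x*x = 0*5/2 = 0, mu_y*y = 0*5/2 = 0. Satisfied.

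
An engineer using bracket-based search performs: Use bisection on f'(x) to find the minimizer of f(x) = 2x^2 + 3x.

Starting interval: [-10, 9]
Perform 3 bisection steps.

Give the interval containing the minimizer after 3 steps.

Finding critical point of f(x) = 2x^2 + 3x using bisection on f'(x) = 4x + 3.
f'(x) = 0 when x = -3/4.
Starting interval: [-10, 9]
Step 1: mid = -1/2, f'(mid) = 1, new interval = [-10, -1/2]
Step 2: mid = -21/4, f'(mid) = -18, new interval = [-21/4, -1/2]
Step 3: mid = -23/8, f'(mid) = -17/2, new interval = [-23/8, -1/2]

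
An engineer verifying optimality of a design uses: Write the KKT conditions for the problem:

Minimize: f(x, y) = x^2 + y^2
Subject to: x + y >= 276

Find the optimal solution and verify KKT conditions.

KKT conditions for min x^2 + y^2 s.t. x + y >= 276:
Stationarity: 2x = mu, 2y = mu
So x = y = mu/2.
Complementary slackness: mu*(x + y - 276) = 0
Primal feasibility: x + y >= 276; dual feasibility: mu >= 0
If mu = 0 then x = y = 0, but 0 + 0 < 276 is infeasible, so the constraint is active.
Constraint active: x + y = 2*(mu/2) = 276 => mu = 276
x = y = 138, f = 38088
Verify: stationarity 2*138 = 276 = mu; primal 138 + 138 = 276 >= 276; dual mu = 276 >= 0; complementary slackness 276*(276 - 276) = 0. All KKT conditions hold.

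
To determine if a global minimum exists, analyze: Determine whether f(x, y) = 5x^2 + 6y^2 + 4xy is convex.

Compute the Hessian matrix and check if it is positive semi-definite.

f(x,y) = 5x^2 + 6y^2 + 4xy
Hessian H = [[10, 4], [4, 12]]
trace(H) = 22, det(H) = 104
Eigenvalues: (22 +/- sqrt(68)) / 2 = 15.12, 6.877
Since both eigenvalues > 0, f is convex.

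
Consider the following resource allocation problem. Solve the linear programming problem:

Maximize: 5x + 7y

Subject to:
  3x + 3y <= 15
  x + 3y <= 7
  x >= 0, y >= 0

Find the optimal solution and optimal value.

Feasible vertices: (0, 0), (0, 7/3), (4, 1), (5, 0)
Objective 5x + 7y at each:
  (0, 0): 0
  (0, 7/3): 49/3
  (4, 1): 27
  (5, 0): 25
Maximum is 27 at (4, 1).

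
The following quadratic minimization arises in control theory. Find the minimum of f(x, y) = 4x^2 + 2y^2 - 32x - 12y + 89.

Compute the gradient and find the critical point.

f(x,y) = 4x^2 + 2y^2 - 32x - 12y + 89
df/dx = 8x + (-32) = 0  =>  x = 4
df/dy = 4y + (-12) = 0  =>  y = 3
f(4, 3) = 4*(4)^2 + 2*(3)^2 + -32*(4) + -12*(3) + 89 = 7
Hessian is diagonal with entries 8, 4 > 0, so this is a minimum.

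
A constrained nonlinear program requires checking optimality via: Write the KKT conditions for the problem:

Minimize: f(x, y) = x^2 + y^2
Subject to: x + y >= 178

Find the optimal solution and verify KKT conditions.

KKT conditions for min x^2 + y^2 s.t. x + y >= 178:
Stationarity: 2x = mu, 2y = mu
So x = y = mu/2.
Complementary slackness: mu*(x + y - 178) = 0
Primal feasibility: x + y >= 178; dual feasibility: mu >= 0
If mu = 0 then x = y = 0, but 0 + 0 < 178 is infeasible, so the constraint is active.
Constraint active: x + y = 2*(mu/2) = 178 => mu = 178
x = y = 89, f = 15842
Verify: stationarity 2*89 = 178 = mu; primal 89 + 89 = 178 >= 178; dual mu = 178 >= 0; complementary slackness 178*(178 - 178) = 0. All KKT conditions hold.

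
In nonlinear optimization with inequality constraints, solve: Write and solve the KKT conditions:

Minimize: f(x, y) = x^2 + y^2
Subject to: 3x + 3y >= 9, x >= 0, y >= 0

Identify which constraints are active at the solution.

KKT conditions for min x^2 + y^2 s.t. 3x + 3y >= 9, x >= 0, y >= 0:
Stationarity: 2x = mu*3 + mu_x, 2y = mu*3 + mu_y, with mu, mu_x, mu_y >= 0
Complementary slackness: mu*(3x + 3y - 9) = 0, mu_x*x = 0, mu_y*y = 0
(0, 0) is infeasible (3*0 + 3*0 < 9), so if mu = 0 stationarity would force x = mu_x/2 >= 0, y = mu_y/2 >= 0 with mu_x*x = mu_y*y = 0, i.e. x = y = 0: contradiction. Hence mu > 0 and 3x + 3y = 9 is active.
Try x > 0, y > 0 (so mu_x = mu_y = 0): x = 3*mu/2, y = 3*mu/2
Substitute: 3*(3*mu/2) + 3*(3*mu/2) = 9
  mu*18/2 = 9 => mu = 1
x* = 3/2 > 0, y* = 3/2 > 0, consistent with mu_x = mu_y = 0.
f is convex and the constraints are linear, so this KKT point is the global minimum.
f* = 9/2
Active constraints: 3x + 3y >= 9 (holds with equality, mu = 1 > 0); x >= 0 and y >= 0 are inactive (mu_x = mu_y = 0).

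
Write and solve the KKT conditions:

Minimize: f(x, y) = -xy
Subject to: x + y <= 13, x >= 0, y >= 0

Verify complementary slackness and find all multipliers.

Problem: min -xy s.t. x + y <= 13 (multiplier lambda), x >= 0 (mu_x), y >= 0 (mu_y)
KKT stationarity: -y + lambda - mu_x = 0, -x + lambda - mu_y = 0, with lambda, mu_x, mu_y >= 0
Complementary slackness: lambda*(x + y - 13) = 0, mu_x*x = 0, mu_y*y = 0
If lambda = 0: y = -mu_x <= 0 and x = -mu_y <= 0 force x = y = 0 with f = 0; but x = y = 13/2 is feasible with f = -169/4 < 0, so this is not the minimum. Hence lambda > 0 and x + y = 13.
Try x > 0, y > 0 (so mu_x = mu_y = 0): y = lambda, x = lambda => x = y = lambda
x + y = 13 => 2*lambda = 13 => lambda = 13/2
x* = y* = 13/2 > 0, consistent with mu_x = mu_y = 0.
(Any feasible point with x = 0 or y = 0 has f = 0 > -169/4, so the minimum is not on those boundaries.)
min(-xy) = -169/4 (i.e. max xy = 169/4)
Multipliers: lambda = 13/2, mu_x = 0, mu_y = 0
Complementary slackness: lambda*(x + y - 13) = 13/2*(13/2 + 13/2 - 13) = 0, mu_x*x = 0*13/2 = 0, mu_y*y = 0*13/2 = 0. Satisfied.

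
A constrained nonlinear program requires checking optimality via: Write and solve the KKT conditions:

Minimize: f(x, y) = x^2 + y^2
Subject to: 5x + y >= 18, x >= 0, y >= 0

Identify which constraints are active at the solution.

KKT conditions for min x^2 + y^2 s.t. 5x + 1y >= 18, x >= 0, y >= 0:
Stationarity: 2x = mu*5 + mu_x, 2y = mu*1 + mu_y, with mu, mu_x, mu_y >= 0
Complementary slackness: mu*(5x + y - 18) = 0, mu_x*x = 0, mu_y*y = 0
(0, 0) is infeasible (5*0 + 1*0 < 18), so if mu = 0 stationarity would force x = mu_x/2 >= 0, y = mu_y/2 >= 0 with mu_x*x = mu_y*y = 0, i.e. x = y = 0: contradiction. Hence mu > 0 and 5x + y = 18 is active.
Try x > 0, y > 0 (so mu_x = mu_y = 0): x = 5*mu/2, y = 1*mu/2
Substitute: 5*(5*mu/2) + 1*(1*mu/2) = 18
  mu*26/2 = 18 => mu = 18/13
x* = 45/13 > 0, y* = 9/13 > 0, consistent with mu_x = mu_y = 0.
f is convex and the constraints are linear, so this KKT point is the global minimum.
f* = 162/13
Active constraints: 5x + y >= 18 (holds with equality, mu = 18/13 > 0); x >= 0 and y >= 0 are inactive (mu_x = mu_y = 0).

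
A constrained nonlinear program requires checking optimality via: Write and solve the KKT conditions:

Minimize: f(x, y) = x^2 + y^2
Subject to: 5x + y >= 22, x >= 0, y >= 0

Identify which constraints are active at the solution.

KKT conditions for min x^2 + y^2 s.t. 5x + 1y >= 22, x >= 0, y >= 0:
Stationarity: 2x = mu*5 + mu_x, 2y = mu*1 + mu_y, with mu, mu_x, mu_y >= 0
Complementary slackness: mu*(5x + y - 22) = 0, mu_x*x = 0, mu_y*y = 0
(0, 0) is infeasible (5*0 + 1*0 < 22), so if mu = 0 stationarity would force x = mu_x/2 >= 0, y = mu_y/2 >= 0 with mu_x*x = mu_y*y = 0, i.e. x = y = 0: contradiction. Hence mu > 0 and 5x + y = 22 is active.
Try x > 0, y > 0 (so mu_x = mu_y = 0): x = 5*mu/2, y = 1*mu/2
Substitute: 5*(5*mu/2) + 1*(1*mu/2) = 22
  mu*26/2 = 22 => mu = 22/13
x* = 55/13 > 0, y* = 11/13 > 0, consistent with mu_x = mu_y = 0.
f is convex and the constraints are linear, so this KKT point is the global minimum.
f* = 242/13
Active constraints: 5x + y >= 22 (holds with equality, mu = 22/13 > 0); x >= 0 and y >= 0 are inactive (mu_x = mu_y = 0).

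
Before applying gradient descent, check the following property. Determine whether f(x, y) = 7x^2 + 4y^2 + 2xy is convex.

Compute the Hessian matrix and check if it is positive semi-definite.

f(x,y) = 7x^2 + 4y^2 + 2xy
Hessian H = [[14, 2], [2, 8]]
trace(H) = 22, det(H) = 108
Eigenvalues: (22 +/- sqrt(52)) / 2 = 14.61, 7.394
Since both eigenvalues > 0, f is convex.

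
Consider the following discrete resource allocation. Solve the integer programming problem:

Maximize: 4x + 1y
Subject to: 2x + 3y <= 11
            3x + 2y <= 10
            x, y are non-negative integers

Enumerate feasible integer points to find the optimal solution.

Constraint 1: 2x + 3y <= 11
Constraint 2: 3x + 2y <= 10
Feasible x range (need y >= 0): 0 <= x <= min(11/2, 10/3) => x in {0, ..., 3}.
Enumerate feasible integer points row by row (the coefficient of y is 1 > 0, so for each x the largest feasible y gives the best value):
  x = 0: y <= min((11 - 2*0)/3, (10 - 3*0)/2) => y in {0, ..., 3}; best 4*0 + 1*3 = 3
  x = 1: y <= min((11 - 2*1)/3, (10 - 3*1)/2) => y in {0, ..., 3}; best 4*1 + 1*3 = 7
  x = 2: y <= min((11 - 2*2)/3, (10 - 3*2)/2) => y in {0, ..., 2}; best 4*2 + 1*2 = 10
  x = 3: y <= min((11 - 2*3)/3, (10 - 3*3)/2) => y in {0}; best 4*3 + 1*0 = 12
The maximum 4x + 1y = 12 is achieved at x = 3, y = 0.
Check: 2*3 + 3*0 = 6 <= 11 and 3*3 + 2*0 = 9 <= 10.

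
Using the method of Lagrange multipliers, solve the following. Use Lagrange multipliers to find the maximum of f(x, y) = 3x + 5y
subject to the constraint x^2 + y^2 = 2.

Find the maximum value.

Set up Lagrange conditions: grad f = lambda * grad g
  3 = 2*lambda*x
  5 = 2*lambda*y
From these: x/y = 3/5, so x = 3t, y = 5t for some t.
Substitute into constraint: (3t)^2 + (5t)^2 = 2
  t^2 * 34 = 2
  t = sqrt(2/34)
Maximum = 3*x + 5*y = (3^2 + 5^2)*t = 34 * sqrt(2/34) = sqrt(68)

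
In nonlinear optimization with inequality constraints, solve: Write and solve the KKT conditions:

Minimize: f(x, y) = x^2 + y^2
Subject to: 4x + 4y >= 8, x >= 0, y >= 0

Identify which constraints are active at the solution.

KKT conditions for min x^2 + y^2 s.t. 4x + 4y >= 8, x >= 0, y >= 0:
Stationarity: 2x = mu*4 + mu_x, 2y = mu*4 + mu_y, with mu, mu_x, mu_y >= 0
Complementary slackness: mu*(4x + 4y - 8) = 0, mu_x*x = 0, mu_y*y = 0
(0, 0) is infeasible (4*0 + 4*0 < 8), so if mu = 0 stationarity would force x = mu_x/2 >= 0, y = mu_y/2 >= 0 with mu_x*x = mu_y*y = 0, i.e. x = y = 0: contradiction. Hence mu > 0 and 4x + 4y = 8 is active.
Try x > 0, y > 0 (so mu_x = mu_y = 0): x = 4*mu/2, y = 4*mu/2
Substitute: 4*(4*mu/2) + 4*(4*mu/2) = 8
  mu*32/2 = 8 => mu = 1/2
x* = 1 > 0, y* = 1 > 0, consistent with mu_x = mu_y = 0.
f is convex and the constraints are linear, so this KKT point is the global minimum.
f* = 2
Active constraints: 4x + 4y >= 8 (holds with equality, mu = 1/2 > 0); x >= 0 and y >= 0 are inactive (mu_x = mu_y = 0).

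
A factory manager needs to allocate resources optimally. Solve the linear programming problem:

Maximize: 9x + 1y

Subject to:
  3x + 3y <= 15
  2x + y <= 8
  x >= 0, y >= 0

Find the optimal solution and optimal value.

Feasible vertices: (0, 0), (0, 5), (3, 2), (4, 0)
Objective 9x + 1y at each:
  (0, 0): 0
  (0, 5): 5
  (3, 2): 29
  (4, 0): 36
Maximum is 36 at (4, 0).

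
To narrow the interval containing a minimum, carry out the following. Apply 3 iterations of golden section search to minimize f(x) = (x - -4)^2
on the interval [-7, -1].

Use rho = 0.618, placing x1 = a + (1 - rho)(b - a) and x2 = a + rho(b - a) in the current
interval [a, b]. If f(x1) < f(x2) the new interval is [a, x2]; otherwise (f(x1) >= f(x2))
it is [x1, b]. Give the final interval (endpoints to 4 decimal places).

Golden section search for min of f(x) = (x - -4)^2 on [-7, -1].
Each step: x1 = a + (1 - rho)(b - a), x2 = a + rho(b - a); if f(x1) < f(x2) keep [a, x2], otherwise keep [x1, b].
Step 1: [-7.0000, -1.0000], x1=-4.7080 (f=0.5013), x2=-3.2920 (f=0.5013); f(x1) = f(x2) (tie, not '<') => keep [-4.7080, -1.0000]
Step 2: [-4.7080, -1.0000], x1=-3.2915 (f=0.5019), x2=-2.4165 (f=2.5076); f(x1) < f(x2) => keep [-4.7080, -2.4165]
Step 3: [-4.7080, -2.4165], x1=-3.8326 (f=0.0280), x2=-3.2918 (f=0.5015); f(x1) < f(x2) => keep [-4.7080, -3.2918]
Final interval: [-4.7080, -3.2918]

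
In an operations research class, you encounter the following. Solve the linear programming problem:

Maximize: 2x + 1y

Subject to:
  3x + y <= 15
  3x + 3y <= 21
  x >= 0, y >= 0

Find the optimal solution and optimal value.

Feasible vertices: (0, 0), (0, 7), (4, 3), (5, 0)
Objective 2x + 1y at each:
  (0, 0): 0
  (0, 7): 7
  (4, 3): 11
  (5, 0): 10
Maximum is 11 at (4, 3).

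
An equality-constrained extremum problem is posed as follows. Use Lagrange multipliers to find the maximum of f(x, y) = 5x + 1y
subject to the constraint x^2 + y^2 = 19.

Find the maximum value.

Set up Lagrange conditions: grad f = lambda * grad g
  5 = 2*lambda*x
  1 = 2*lambda*y
From these: x/y = 5/1, so x = 5t, y = 1t for some t.
Substitute into constraint: (5t)^2 + (1t)^2 = 19
  t^2 * 26 = 19
  t = sqrt(19/26)
Maximum = 5*x + 1*y = (5^2 + 1^2)*t = 26 * sqrt(19/26) = sqrt(494)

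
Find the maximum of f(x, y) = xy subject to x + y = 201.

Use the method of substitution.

Substitute y = 201 - x into f(x,y) = xy:
g(x) = x(201 - x) = 201x - x^2
g'(x) = 201 - 2x = 0  =>  x = 201/2
y = 201 - 201/2 = 201/2
Maximum value = (201/2) * (201/2) = 40401/4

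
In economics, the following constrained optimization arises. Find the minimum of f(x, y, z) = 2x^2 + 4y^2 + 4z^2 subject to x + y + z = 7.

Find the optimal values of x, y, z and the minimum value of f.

Using Lagrange multipliers on f = 2x^2 + 4y^2 + 4z^2 with constraint x + y + z = 7:
Conditions: 2*2*x = lambda, 2*4*y = lambda, 2*4*z = lambda
So x = lambda/4, y = lambda/8, z = lambda/8
Substituting into constraint: lambda * (1/2) = 7
lambda = 14
x = 7/2, y = 7/4, z = 7/4
Minimum value = 49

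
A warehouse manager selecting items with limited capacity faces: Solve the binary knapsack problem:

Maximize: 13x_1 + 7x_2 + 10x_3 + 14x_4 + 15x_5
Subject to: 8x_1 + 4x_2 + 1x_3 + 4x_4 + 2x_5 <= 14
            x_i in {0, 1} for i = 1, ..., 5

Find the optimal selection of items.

Items: item 1 (v=13, w=8), item 2 (v=7, w=4), item 3 (v=10, w=1), item 4 (v=14, w=4), item 5 (v=15, w=2)
Capacity: 14
Checking all 32 subsets (w = total weight, v = total value):
  {}: w = 0, v = 0
  {1}: w = 8, v = 13
  {2}: w = 4, v = 7
  {3}: w = 1, v = 10
  {4}: w = 4, v = 14
  {5}: w = 2, v = 15
  {1, 2}: w = 12, v = 20
  {1, 3}: w = 9, v = 23
  {1, 4}: w = 12, v = 27
  {1, 5}: w = 10, v = 28
  {2, 3}: w = 5, v = 17
  {2, 4}: w = 8, v = 21
  {2, 5}: w = 6, v = 22
  {3, 4}: w = 5, v = 24
  {3, 5}: w = 3, v = 25
  {4, 5}: w = 6, v = 29
  {1, 2, 3}: w = 13, v = 30
  {1, 2, 4}: w = 16 > 14, infeasible
  {1, 2, 5}: w = 14, v = 35
  {1, 3, 4}: w = 13, v = 37
  {1, 3, 5}: w = 11, v = 38
  {1, 4, 5}: w = 14, v = 42
  {2, 3, 4}: w = 9, v = 31
  {2, 3, 5}: w = 7, v = 32
  {2, 4, 5}: w = 10, v = 36
  {3, 4, 5}: w = 7, v = 39
  {1, 2, 3, 4}: w = 17 > 14, infeasible
  {1, 2, 3, 5}: w = 15 > 14, infeasible
  {1, 2, 4, 5}: w = 18 > 14, infeasible
  {1, 3, 4, 5}: w = 15 > 14, infeasible
  {2, 3, 4, 5}: w = 11, v = 46
  {1, 2, 3, 4, 5}: w = 19 > 14, infeasible
Best feasible subset: items [2, 3, 4, 5]
Total weight: 11 <= 14, total value: 46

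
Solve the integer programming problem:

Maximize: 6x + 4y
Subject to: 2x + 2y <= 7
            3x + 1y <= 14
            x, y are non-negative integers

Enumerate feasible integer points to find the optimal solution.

Constraint 1: 2x + 2y <= 7
Constraint 2: 3x + 1y <= 14
Feasible x range (need y >= 0): 0 <= x <= min(7/2, 14/3) => x in {0, ..., 3}.
Enumerate feasible integer points row by row (the coefficient of y is 4 > 0, so for each x the largest feasible y gives the best value):
  x = 0: y <= min((7 - 2*0)/2, (14 - 3*0)/1) => y in {0, ..., 3}; best 6*0 + 4*3 = 12
  x = 1: y <= min((7 - 2*1)/2, (14 - 3*1)/1) => y in {0, ..., 2}; best 6*1 + 4*2 = 14
  x = 2: y <= min((7 - 2*2)/2, (14 - 3*2)/1) => y in {0, ..., 1}; best 6*2 + 4*1 = 16
  x = 3: y <= min((7 - 2*3)/2, (14 - 3*3)/1) => y in {0}; best 6*3 + 4*0 = 18
The maximum 6x + 4y = 18 is achieved at x = 3, y = 0.
Check: 2*3 + 2*0 = 6 <= 7 and 3*3 + 1*0 = 9 <= 14.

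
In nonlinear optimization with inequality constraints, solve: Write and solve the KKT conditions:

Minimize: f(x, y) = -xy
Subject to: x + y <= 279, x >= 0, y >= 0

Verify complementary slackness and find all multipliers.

Problem: min -xy s.t. x + y <= 279 (multiplier lambda), x >= 0 (mu_x), y >= 0 (mu_y)
KKT stationarity: -y + lambda - mu_x = 0, -x + lambda - mu_y = 0, with lambda, mu_x, mu_y >= 0
Complementary slackness: lambda*(x + y - 279) = 0, mu_x*x = 0, mu_y*y = 0
If lambda = 0: y = -mu_x <= 0 and x = -mu_y <= 0 force x = y = 0 with f = 0; but x = y = 279/2 is feasible with f = -77841/4 < 0, so this is not the minimum. Hence lambda > 0 and x + y = 279.
Try x > 0, y > 0 (so mu_x = mu_y = 0): y = lambda, x = lambda => x = y = lambda
x + y = 279 => 2*lambda = 279 => lambda = 279/2
x* = y* = 279/2 > 0, consistent with mu_x = mu_y = 0.
(Any feasible point with x = 0 or y = 0 has f = 0 > -77841/4, so the minimum is not on those boundaries.)
min(-xy) = -77841/4 (i.e. max xy = 77841/4)
Multipliers: lambda = 279/2, mu_x = 0, mu_y = 0
Complementary slackness: lambda*(x + y - 279) = 279/2*(279/2 + 279/2 - 279) = 0, mu_x*x = 0*279/2 = 0, mu_y*y = 0*279/2 = 0. Satisfied.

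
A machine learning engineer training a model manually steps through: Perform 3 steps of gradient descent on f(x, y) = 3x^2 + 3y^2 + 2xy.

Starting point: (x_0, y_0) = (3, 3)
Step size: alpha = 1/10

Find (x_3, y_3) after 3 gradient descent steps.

f(x,y) = 3x^2 + 3y^2 + 2xy
grad_x = 6x + 2y, grad_y = 6y + 2x
Step 1: grad = (24, 24), (3/5, 3/5)
Step 2: grad = (24/5, 24/5), (3/25, 3/25)
Step 3: grad = (24/25, 24/25), (3/125, 3/125)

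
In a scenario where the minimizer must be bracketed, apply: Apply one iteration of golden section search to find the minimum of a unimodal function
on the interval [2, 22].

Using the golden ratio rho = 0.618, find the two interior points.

Golden section search on [2, 22].
Golden ratio rho = 0.618 (approx).
Interior points:
  x_1 = 2 + (1-0.618)*20 = 9.6400
  x_2 = 2 + 0.618*20 = 14.3600
Compare f(x_1) and f(x_2) to determine which subinterval to keep.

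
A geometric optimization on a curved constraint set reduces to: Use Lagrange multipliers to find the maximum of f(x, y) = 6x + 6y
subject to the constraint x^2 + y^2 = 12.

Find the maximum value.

Set up Lagrange conditions: grad f = lambda * grad g
  6 = 2*lambda*x
  6 = 2*lambda*y
From these: x/y = 6/6, so x = 6t, y = 6t for some t.
Substitute into constraint: (6t)^2 + (6t)^2 = 12
  t^2 * 72 = 12
  t = sqrt(12/72)
Maximum = 6*x + 6*y = (6^2 + 6^2)*t = 72 * sqrt(12/72) = sqrt(864)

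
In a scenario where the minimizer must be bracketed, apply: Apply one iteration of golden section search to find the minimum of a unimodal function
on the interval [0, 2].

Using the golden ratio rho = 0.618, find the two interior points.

Golden section search on [0, 2].
Golden ratio rho = 0.618 (approx).
Interior points:
  x_1 = 0 + (1-0.618)*2 = 0.7640
  x_2 = 0 + 0.618*2 = 1.2360
Compare f(x_1) and f(x_2) to determine which subinterval to keep.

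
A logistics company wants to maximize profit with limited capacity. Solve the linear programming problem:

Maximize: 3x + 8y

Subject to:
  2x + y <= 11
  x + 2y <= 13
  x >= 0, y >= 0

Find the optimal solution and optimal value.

Feasible vertices: (0, 0), (0, 13/2), (3, 5), (11/2, 0)
Objective 3x + 8y at each:
  (0, 0): 0
  (0, 13/2): 52
  (3, 5): 49
  (11/2, 0): 33/2
Maximum is 52 at (0, 13/2).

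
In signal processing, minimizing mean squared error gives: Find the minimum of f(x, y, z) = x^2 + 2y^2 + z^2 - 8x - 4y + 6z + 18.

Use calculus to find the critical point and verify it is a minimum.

f(x,y,z) = x^2 + 2y^2 + z^2 - 8x - 4y + 6z + 18
df/dx = 2x + (-8) = 0 => x = 4
df/dy = 4y + (-4) = 0 => y = 1
df/dz = 2z + (6) = 0 => z = -3
f(4,1,-3) = 1*(4)^2 + 2*(1)^2 + 1*(-3)^2 + -8*(4) + -4*(1) + 6*(-3) + 18 = -9
Hessian is diagonal with entries 2, 4, 2 > 0, confirmed minimum.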